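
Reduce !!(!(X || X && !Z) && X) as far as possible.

!!(!(X || X && !Z) && X)
= !(X || X && !Z) && X
= !X && X
= false

false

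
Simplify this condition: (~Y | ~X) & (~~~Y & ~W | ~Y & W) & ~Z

~Y & ~Z

(~Y | ~X) & (~~~Y & ~W | ~Y & W) & ~Z
= (~Y | ~X) & (~Y & ~W | ~Y & W) & ~Z
= (~Y | ~X) & ~Y & ~Z
= ~Y & ~Z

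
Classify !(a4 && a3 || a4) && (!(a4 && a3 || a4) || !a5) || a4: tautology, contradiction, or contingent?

!(a4 && a3 || a4) && (!(a4 && a3 || a4) || !a5) || a4
= !(a4 && a3 || a4) || a4   [absorption]
= !a4 || a4   [absorption]
= true   [complement]

tautology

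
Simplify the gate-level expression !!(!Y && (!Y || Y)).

!!(!Y && (!Y || Y))
= !!!Y   — complement / identity
= !Y   — double negation

!Y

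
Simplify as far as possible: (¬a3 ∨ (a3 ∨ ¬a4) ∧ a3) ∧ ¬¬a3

a3

(¬a3 ∨ (a3 ∨ ¬a4) ∧ a3) ∧ ¬¬a3
= (¬a3 ∨ a3) ∧ ¬¬a3
= ¬¬a3
= a3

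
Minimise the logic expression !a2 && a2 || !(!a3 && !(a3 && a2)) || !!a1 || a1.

a3 || a1

!a2 && a2 || !(!a3 && !(a3 && a2)) || !!a1 || a1
= !a2 && a2 || a3 || a3 && a2 || !!a1 || a1   (De Morgan)
= a3 || a3 && a2 || !!a1 || a1   (complement / identity)
= a3 || a3 && a2 || a1 || a1   (double negation)
= a3 || a1 || a1   (absorption)
= a3 || a1   (idempotence)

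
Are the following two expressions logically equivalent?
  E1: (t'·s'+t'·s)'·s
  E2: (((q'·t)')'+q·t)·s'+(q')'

No

E1: (t'·s'+t'·s)'·s
    = (t')'·s   [distribution]
    = t·s   [double negation]
E2: (((q'·t)')'+q·t)·s'+(q')'
    = (((q'·t)')'+q·t)·s'+q   [double negation]
    = (q'·t+q·t)·s'+q   [double negation]
    = t·s'+q   [distribution]
These differ: at q=1, s=0, t=1, E1 = 0 but E2 = 1.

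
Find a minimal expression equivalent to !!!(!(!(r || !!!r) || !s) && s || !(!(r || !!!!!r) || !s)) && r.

!!!(!(!(r || !!!r) || !s) && s || !(!(r || !!!!!r) || !s)) && r
= !!!(!(!(r || !!!r) || !s) && s || !(!(r || !!!r) || !s)) && r   [double negation]
= !!!!(!(r || !!!r) || !s) && r   [absorption]
= !!(!(r || !!!r) || !s) && r   [double negation]
= !!(!(r || !r) || !s) && r   [double negation]
= !((r || !r) && s) && r   [De Morgan]
= !s && r   [complement / identity]

!s && r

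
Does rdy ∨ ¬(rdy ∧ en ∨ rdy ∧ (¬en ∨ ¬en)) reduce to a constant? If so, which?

rdy ∨ ¬(rdy ∧ en ∨ rdy ∧ (¬en ∨ ¬en))
= rdy ∨ ¬(rdy ∧ en ∨ rdy ∧ ¬en)   — idempotence
= rdy ∨ ¬rdy   — distribution
= True   — complement

yes, True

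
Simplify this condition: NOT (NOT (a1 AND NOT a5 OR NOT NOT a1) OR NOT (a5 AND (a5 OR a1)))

NOT (NOT (a1 AND NOT a5 OR NOT NOT a1) OR NOT (a5 AND (a5 OR a1)))
= NOT (NOT (a1 AND NOT a5 OR a1) OR NOT (a5 AND (a5 OR a1)))
= NOT (NOT (a1 AND NOT a5 OR a1) OR NOT a5)
= NOT (NOT a1 OR NOT a5)
= a1 AND a5

a1 AND a5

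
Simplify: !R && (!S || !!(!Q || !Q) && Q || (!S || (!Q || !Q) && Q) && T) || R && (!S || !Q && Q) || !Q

!R && (!S || !!(!Q || !Q) && Q || (!S || (!Q || !Q) && Q) && T) || R && (!S || !Q && Q) || !Q
= !R && (!S || (!Q || !Q) && Q || (!S || (!Q || !Q) && Q) && T) || R && (!S || !Q && Q) || !Q
= !R && (!S || (!Q || !Q) && Q) || R && (!S || !Q && Q) || !Q
= !R && (!S || !Q && Q) || R && (!S || !Q && Q) || !Q
= !S || !Q && Q || !Q
= !S || !Q

!S || !Q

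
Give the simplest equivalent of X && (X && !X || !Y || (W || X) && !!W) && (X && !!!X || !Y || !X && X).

X && !Y

X && (X && !X || !Y || (W || X) && !!W) && (X && !!!X || !Y || !X && X)
= X && (X && !X || !Y || (W || X) && !!W) && (X && !X || !Y || !X && X)   (double negation)
= X && (X && !X || !Y || (W || X) && W) && (X && !X || !Y || !X && X)   (double negation)
= X && (X && !X || !Y || (W || X) && W) && (X && !X || !Y)   (complement / identity)
= X && (X && !X || !Y || W) && (X && !X || !Y)   (absorption)
= X && (X && !X || !Y)   (absorption)
= X && !Y   (complement / identity)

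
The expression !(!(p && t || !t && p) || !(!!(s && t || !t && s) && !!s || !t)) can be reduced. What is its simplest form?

p && (s || !t)

!(!(p && t || !t && p) || !(!!(s && t || !t && s) && !!s || !t))
= !(!p || !(!!(s && t || !t && s) && !!s || !t))   — distribution
= !(!p || !(!!s && !!s || !t))   — distribution
= !(!p || !(!!s || !t))   — idempotence
= p && (!!s || !t)   — De Morgan
= p && (s || !t)   — double negation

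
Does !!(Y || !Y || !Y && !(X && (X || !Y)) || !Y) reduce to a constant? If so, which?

yes, True

!!(Y || !Y || !Y && !(X && (X || !Y)) || !Y)
= !!(Y || !Y || !Y && !X || !Y)   (absorption)
= Y || !Y || !Y && !X || !Y   (double negation)
= Y || !Y || !Y   (absorption)
= Y || !Y   (idempotence)
= true   (complement)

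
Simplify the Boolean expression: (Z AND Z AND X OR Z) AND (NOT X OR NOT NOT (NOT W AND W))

(Z AND Z AND X OR Z) AND (NOT X OR NOT NOT (NOT W AND W))
= (Z AND Z AND X OR Z) AND (NOT X OR NOT W AND W)
= (Z AND Z AND X OR Z) AND NOT X
= (Z AND X OR Z) AND NOT X
= Z AND NOT X

Z AND NOT X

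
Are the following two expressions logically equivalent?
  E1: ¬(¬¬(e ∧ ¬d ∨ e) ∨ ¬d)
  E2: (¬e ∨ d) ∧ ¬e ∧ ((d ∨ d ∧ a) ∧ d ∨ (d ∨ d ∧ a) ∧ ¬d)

E1: ¬(¬¬(e ∧ ¬d ∨ e) ∨ ¬d)
    = ¬(¬¬e ∨ ¬d)   (absorption)
    = ¬e ∧ d   (De Morgan)
E2: (¬e ∨ d) ∧ ¬e ∧ ((d ∨ d ∧ a) ∧ d ∨ (d ∨ d ∧ a) ∧ ¬d)
    = (¬e ∨ d) ∧ ¬e ∧ (d ∨ d ∧ a)   (distribution)
    = (¬e ∨ d) ∧ ¬e ∧ d   (absorption)
    = ¬e ∧ d   (absorption)
Both reduce to ¬e ∧ d, so they are equivalent.

Yes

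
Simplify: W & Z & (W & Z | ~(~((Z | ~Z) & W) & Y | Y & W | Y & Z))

W & Z & (W & Z | ~(~((Z | ~Z) & W) & Y | Y & W | Y & Z))
= W & Z & (W & Z | ~(~W & Y | Y & W | Y & Z))
= W & Z & (W & Z | ~(Y | Y & Z))
= W & Z & (W & Z | ~Y)
= W & Z

W & Z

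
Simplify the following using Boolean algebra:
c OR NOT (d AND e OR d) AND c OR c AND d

c OR NOT (d AND e OR d) AND c OR c AND d
= c OR NOT d AND c OR c AND d   (absorption)
= c OR c   (distribution)
= c   (idempotence)

c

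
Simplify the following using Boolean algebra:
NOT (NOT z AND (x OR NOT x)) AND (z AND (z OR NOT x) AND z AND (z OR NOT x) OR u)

NOT (NOT z AND (x OR NOT x)) AND (z AND (z OR NOT x) AND z AND (z OR NOT x) OR u)
= NOT (NOT z AND (x OR NOT x)) AND (z AND (z OR NOT x) OR u)   — idempotence
= NOT (NOT z AND (x OR NOT x)) AND (z OR u)   — absorption
= NOT NOT z AND (z OR u)   — complement / identity
= z AND (z OR u)   — double negation
= z   — absorption

z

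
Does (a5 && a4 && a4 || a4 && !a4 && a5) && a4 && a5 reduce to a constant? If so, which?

no

(a5 && a4 && a4 || a4 && !a4 && a5) && a4 && a5
= (a4 && a4 || a4 && !a4) && a5 && a4 && a5
= a4 && a5 && a4 && a5
= a4 && a5
This depends on a4, a5, so it is not a constant.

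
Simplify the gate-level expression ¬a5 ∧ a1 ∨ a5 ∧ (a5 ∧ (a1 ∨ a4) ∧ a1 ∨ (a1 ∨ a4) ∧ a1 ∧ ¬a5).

a1

¬a5 ∧ a1 ∨ a5 ∧ (a5 ∧ (a1 ∨ a4) ∧ a1 ∨ (a1 ∨ a4) ∧ a1 ∧ ¬a5)
= ¬a5 ∧ a1 ∨ a5 ∧ (a1 ∨ a4) ∧ a1   [distribution]
= ¬a5 ∧ a1 ∨ a5 ∧ a1   [absorption]
= a1   [distribution]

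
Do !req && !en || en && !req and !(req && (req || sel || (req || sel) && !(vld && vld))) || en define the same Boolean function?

E1: !req && !en || en && !req
    = !req   [distribution]
E2: !(req && (req || sel || (req || sel) && !(vld && vld))) || en
    = !(req && (req || sel || (req || sel) && !vld)) || en   [idempotence]
    = !(req && (req || sel)) || en   [absorption]
    = !req || en   [absorption]
These differ: at en=1, req=1, sel=0, vld=1, E1 = 0 but E2 = 1.

No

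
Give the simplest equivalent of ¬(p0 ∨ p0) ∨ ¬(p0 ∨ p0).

¬(p0 ∨ p0) ∨ ¬(p0 ∨ p0)
= ¬(p0 ∨ p0)   (idempotence)
= ¬p0   (idempotence)

¬p0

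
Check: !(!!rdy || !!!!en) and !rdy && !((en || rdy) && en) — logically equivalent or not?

Yes

E1: !(!!rdy || !!!!en)
    = !rdy && !!!en   (De Morgan)
    = !rdy && !en   (double negation)
E2: !rdy && !((en || rdy) && en)
    = !rdy && !en   (absorption)
Both reduce to !rdy && !en, so they are equivalent.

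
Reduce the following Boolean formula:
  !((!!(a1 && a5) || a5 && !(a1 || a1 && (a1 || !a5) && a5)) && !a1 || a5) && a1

!((!!(a1 && a5) || a5 && !(a1 || a1 && (a1 || !a5) && a5)) && !a1 || a5) && a1
= !((!!(a1 && a5) || a5 && !(a1 || a1 && a5)) && !a1 || a5) && a1
= !((!!(a1 && a5) || a5 && !a1) && !a1 || a5) && a1
= !((a1 && a5 || a5 && !a1) && !a1 || a5) && a1
= !(a5 && !a1 || a5) && a1
= !a5 && a1

!a5 && a1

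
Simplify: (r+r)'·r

(r+r)'·r
= r'·r   [idempotence]
= 0   [complement]

0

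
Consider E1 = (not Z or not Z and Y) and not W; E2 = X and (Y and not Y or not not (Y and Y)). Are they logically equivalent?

No

E1: (not Z or not Z and Y) and not W
    = not Z and not W   — absorption
E2: X and (Y and not Y or not not (Y and Y))
    = X and (Y and not Y or Y and Y)   — double negation
    = X and Y   — distribution
These differ: at W=0, X=0, Y=1, Z=0, E1 = 1 but E2 = 0.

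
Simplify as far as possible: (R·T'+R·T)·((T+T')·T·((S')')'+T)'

(R·T'+R·T)·((T+T')·T·((S')')'+T)'
= R·((T+T')·T·((S')')'+T)'   (distribution)
= R·(T·((S')')'+T)'   (complement / identity)
= R·(T·S'+T)'   (double negation)
= R·T'   (absorption)

R·T'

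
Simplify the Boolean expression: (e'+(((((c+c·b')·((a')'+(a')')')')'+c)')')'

e·c'

(e'+(((((c+c·b')·((a')'+(a')')')')'+c)')')'
= (e'+((((c·((a')'+(a')')')')'+c)')')'   — absorption
= (e'+((((c·a'·a')')'+c)')')'   — De Morgan
= (e'+((((c·a')')'+c)')')'   — idempotence
= e·(((c·a')')'+c)'   — De Morgan
= e·(c·a'+c)'   — double negation
= e·c'   — absorption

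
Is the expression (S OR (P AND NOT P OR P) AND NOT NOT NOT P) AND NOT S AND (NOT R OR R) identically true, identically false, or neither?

(S OR (P AND NOT P OR P) AND NOT NOT NOT P) AND NOT S AND (NOT R OR R)
= (S OR (P AND NOT P OR P) AND NOT P) AND NOT S AND (NOT R OR R)   [double negation]
= (S OR P AND NOT P) AND NOT S AND (NOT R OR R)   [complement / identity]
= (S OR P AND NOT P) AND NOT S   [complement / identity]
= S AND NOT S   [complement / identity]
= FALSE   [complement]

identically false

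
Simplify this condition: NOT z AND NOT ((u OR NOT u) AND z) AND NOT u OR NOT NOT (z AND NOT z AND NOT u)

NOT z AND NOT ((u OR NOT u) AND z) AND NOT u OR NOT NOT (z AND NOT z AND NOT u)
= NOT z AND NOT z AND NOT u OR NOT NOT (z AND NOT z AND NOT u)   [complement / identity]
= NOT z AND NOT z AND NOT u OR z AND NOT z AND NOT u   [double negation]
= NOT z AND NOT u   [distribution]

NOT z AND NOT u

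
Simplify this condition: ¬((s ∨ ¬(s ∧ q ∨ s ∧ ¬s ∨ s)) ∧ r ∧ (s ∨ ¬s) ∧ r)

¬r

¬((s ∨ ¬(s ∧ q ∨ s ∧ ¬s ∨ s)) ∧ r ∧ (s ∨ ¬s) ∧ r)
= ¬((s ∨ ¬(s ∧ q ∨ s)) ∧ r ∧ (s ∨ ¬s) ∧ r)   — complement / identity
= ¬((s ∨ ¬s) ∧ r ∧ (s ∨ ¬s) ∧ r)   — absorption
= ¬((s ∨ ¬s) ∧ r)   — idempotence
= ¬r   — complement / identity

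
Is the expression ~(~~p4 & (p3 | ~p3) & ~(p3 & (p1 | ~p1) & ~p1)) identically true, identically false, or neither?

neither

~(~~p4 & (p3 | ~p3) & ~(p3 & (p1 | ~p1) & ~p1))
= ~(~~p4 & ~(p3 & (p1 | ~p1) & ~p1))   — complement / identity
= ~p4 | p3 & (p1 | ~p1) & ~p1   — De Morgan
= ~p4 | p3 & ~p1   — complement / identity
This depends on p1, p3, p4, so it is not a constant.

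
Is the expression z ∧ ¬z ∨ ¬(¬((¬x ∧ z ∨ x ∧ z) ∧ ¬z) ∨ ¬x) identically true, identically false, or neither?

z ∧ ¬z ∨ ¬(¬((¬x ∧ z ∨ x ∧ z) ∧ ¬z) ∨ ¬x)
= z ∧ ¬z ∨ ¬(¬(z ∧ ¬z) ∨ ¬x)
= z ∧ ¬z ∨ z ∧ ¬z ∧ x
= z ∧ ¬z
= False

identically false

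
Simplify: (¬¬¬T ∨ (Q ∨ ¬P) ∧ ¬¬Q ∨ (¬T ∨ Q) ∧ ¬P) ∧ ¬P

(¬T ∨ Q) ∧ ¬P

(¬¬¬T ∨ (Q ∨ ¬P) ∧ ¬¬Q ∨ (¬T ∨ Q) ∧ ¬P) ∧ ¬P
= (¬¬¬T ∨ (Q ∨ ¬P) ∧ Q ∨ (¬T ∨ Q) ∧ ¬P) ∧ ¬P
= (¬¬¬T ∨ Q ∨ (¬T ∨ Q) ∧ ¬P) ∧ ¬P
= (¬T ∨ Q ∨ (¬T ∨ Q) ∧ ¬P) ∧ ¬P
= (¬T ∨ Q) ∧ ¬P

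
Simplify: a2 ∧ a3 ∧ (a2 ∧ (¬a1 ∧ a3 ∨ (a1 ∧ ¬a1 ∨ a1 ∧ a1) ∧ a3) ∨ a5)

a2 ∧ a3 ∧ (a2 ∧ (¬a1 ∧ a3 ∨ (a1 ∧ ¬a1 ∨ a1 ∧ a1) ∧ a3) ∨ a5)
= a2 ∧ a3 ∧ (a2 ∧ (¬a1 ∧ a3 ∨ a1 ∧ a3) ∨ a5)   (distribution)
= a2 ∧ a3 ∧ (a2 ∧ a3 ∨ a5)   (distribution)
= a2 ∧ a3   (absorption)

a2 ∧ a3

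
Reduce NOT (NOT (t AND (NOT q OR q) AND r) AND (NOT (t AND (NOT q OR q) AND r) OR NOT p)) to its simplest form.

t AND r

NOT (NOT (t AND (NOT q OR q) AND r) AND (NOT (t AND (NOT q OR q) AND r) OR NOT p))
= NOT NOT (t AND (NOT q OR q) AND r)   — absorption
= NOT NOT (t AND r)   — complement / identity
= t AND r   — double negation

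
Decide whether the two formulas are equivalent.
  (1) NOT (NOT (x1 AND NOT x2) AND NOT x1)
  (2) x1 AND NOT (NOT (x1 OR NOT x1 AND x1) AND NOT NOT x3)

E1: NOT (NOT (x1 AND NOT x2) AND NOT x1)
    = x1 AND NOT x2 OR x1   — De Morgan
    = x1   — absorption
E2: x1 AND NOT (NOT (x1 OR NOT x1 AND x1) AND NOT NOT x3)
    = x1 AND (x1 OR NOT x1 AND x1 OR NOT x3)   — De Morgan
    = x1 AND (x1 OR NOT x3)   — complement / identity
    = x1   — absorption
Both reduce to x1, so they are equivalent.

Yes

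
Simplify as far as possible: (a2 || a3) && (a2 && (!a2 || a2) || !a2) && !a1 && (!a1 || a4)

(a2 || a3) && (a2 && (!a2 || a2) || !a2) && !a1 && (!a1 || a4)
= (a2 || a3) && (a2 || !a2) && !a1 && (!a1 || a4)   (complement / identity)
= (a2 || a3) && (a2 || !a2) && !a1   (absorption)
= (a2 || a3) && !a1   (complement / identity)

(a2 || a3) && !a1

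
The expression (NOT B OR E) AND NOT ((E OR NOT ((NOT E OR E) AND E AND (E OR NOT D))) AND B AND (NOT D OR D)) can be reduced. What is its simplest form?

NOT B

(NOT B OR E) AND NOT ((E OR NOT ((NOT E OR E) AND E AND (E OR NOT D))) AND B AND (NOT D OR D))
= (NOT B OR E) AND NOT ((E OR NOT (E AND (E OR NOT D))) AND B AND (NOT D OR D))   (complement / identity)
= (NOT B OR E) AND NOT ((E OR NOT E) AND B AND (NOT D OR D))   (absorption)
= (NOT B OR E) AND NOT (B AND (NOT D OR D))   (complement / identity)
= (NOT B OR E) AND NOT B   (complement / identity)
= NOT B   (absorption)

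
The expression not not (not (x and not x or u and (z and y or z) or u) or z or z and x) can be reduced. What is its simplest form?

not u or z

not not (not (x and not x or u and (z and y or z) or u) or z or z and x)
= not not (not (u and (z and y or z) or u) or z or z and x)
= not not (not (u and z or u) or z or z and x)
= not (u and z or u) or z or z and x
= not u or z or z and x
= not u or z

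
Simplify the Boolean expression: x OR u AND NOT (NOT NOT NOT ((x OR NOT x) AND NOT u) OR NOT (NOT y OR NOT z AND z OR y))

x

x OR u AND NOT (NOT NOT NOT ((x OR NOT x) AND NOT u) OR NOT (NOT y OR NOT z AND z OR y))
= x OR u AND NOT (NOT NOT NOT ((x OR NOT x) AND NOT u) OR NOT (NOT y OR y))   — complement / identity
= x OR u AND NOT (NOT ((x OR NOT x) AND NOT u) OR NOT (NOT y OR y))   — double negation
= x OR u AND NOT (NOT NOT u OR NOT (NOT y OR y))   — complement / identity
= x OR u AND NOT u AND (NOT y OR y)   — De Morgan
= x OR u AND NOT u   — complement / identity
= x   — complement / identity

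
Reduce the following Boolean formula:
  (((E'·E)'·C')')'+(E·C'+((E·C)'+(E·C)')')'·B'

C'+E'·B'

(((E'·E)'·C')')'+(E·C'+((E·C)'+(E·C)')')'·B'
= (((E'·E)'·C')')'+(E·C'+E·C·E·C)'·B'   — De Morgan
= (E'·E+C)'+(E·C'+E·C·E·C)'·B'   — De Morgan
= (E'·E+C)'+(E·C'+E·C)'·B'   — idempotence
= (E'·E+C)'+E'·B'   — distribution
= C'+E'·B'   — complement / identity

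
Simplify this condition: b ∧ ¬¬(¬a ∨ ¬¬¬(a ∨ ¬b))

b ∧ ¬a

b ∧ ¬¬(¬a ∨ ¬¬¬(a ∨ ¬b))
= b ∧ ¬¬(¬a ∨ ¬(a ∨ ¬b))   [double negation]
= b ∧ ¬(a ∧ (a ∨ ¬b))   [De Morgan]
= b ∧ ¬a   [absorption]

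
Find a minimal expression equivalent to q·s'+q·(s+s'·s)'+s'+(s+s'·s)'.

s'

q·s'+q·(s+s'·s)'+s'+(s+s'·s)'
= (s'+(s+s'·s)')·q+s'+(s+s'·s)'   [distribution]
= s'+(s+s'·s)'   [absorption]
= s'+s'   [complement / identity]
= s'   [idempotence]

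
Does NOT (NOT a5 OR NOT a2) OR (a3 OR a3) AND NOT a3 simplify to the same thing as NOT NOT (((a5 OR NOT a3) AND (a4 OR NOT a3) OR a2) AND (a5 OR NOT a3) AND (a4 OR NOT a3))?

E1: NOT (NOT a5 OR NOT a2) OR (a3 OR a3) AND NOT a3
    = NOT (NOT a5 OR NOT a2) OR a3 AND NOT a3   [idempotence]
    = NOT (NOT a5 OR NOT a2)   [complement / identity]
    = a5 AND a2   [De Morgan]
E2: NOT NOT (((a5 OR NOT a3) AND (a4 OR NOT a3) OR a2) AND (a5 OR NOT a3) AND (a4 OR NOT a3))
    = NOT NOT ((a5 OR NOT a3) AND (a4 OR NOT a3))   [absorption]
    = NOT NOT (a5 AND a4 OR NOT a3)   [distribution]
    = a5 AND a4 OR NOT a3   [double negation]
These differ: at a2=0, a3=0, a4=0, a5=1, E1 = 0 but E2 = 1.

No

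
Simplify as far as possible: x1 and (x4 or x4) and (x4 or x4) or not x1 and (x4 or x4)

x1 and (x4 or x4) and (x4 or x4) or not x1 and (x4 or x4)
= x1 and (x4 or x4) or not x1 and (x4 or x4)   [idempotence]
= x4 or x4   [distribution]
= x4   [idempotence]

x4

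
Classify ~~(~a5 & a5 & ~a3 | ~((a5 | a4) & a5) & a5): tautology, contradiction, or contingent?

~~(~a5 & a5 & ~a3 | ~((a5 | a4) & a5) & a5)
= ~~(~a5 & a5 & ~a3 | ~a5 & a5)
= ~~(~a5 & a5)
= ~a5 & a5
= 0

contradiction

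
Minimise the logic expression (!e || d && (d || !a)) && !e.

(!e || d && (d || !a)) && !e
= (!e || d) && !e   [absorption]
= !e   [absorption]

!e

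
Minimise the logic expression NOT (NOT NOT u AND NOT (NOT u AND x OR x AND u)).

NOT (NOT NOT u AND NOT (NOT u AND x OR x AND u))
= NOT u OR NOT u AND x OR x AND u
= NOT u OR x

NOT u OR x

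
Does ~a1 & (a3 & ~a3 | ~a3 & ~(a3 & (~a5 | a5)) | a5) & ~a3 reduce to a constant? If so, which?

no

~a1 & (a3 & ~a3 | ~a3 & ~(a3 & (~a5 | a5)) | a5) & ~a3
= ~a1 & (a3 & ~a3 | ~a3 & ~a3 | a5) & ~a3   — complement / identity
= ~a1 & (~a3 | a5) & ~a3   — distribution
= ~a1 & ~a3   — absorption
This depends on a1, a3, so it is not a constant.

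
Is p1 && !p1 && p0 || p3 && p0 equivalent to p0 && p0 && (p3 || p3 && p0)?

Yes

E1: p1 && !p1 && p0 || p3 && p0
    = p0 && (p1 && !p1 || p3)   [distribution]
    = p0 && p3   [complement / identity]
E2: p0 && p0 && (p3 || p3 && p0)
    = p0 && p0 && p3   [absorption]
    = p0 && p3   [idempotence]
Both reduce to p0 && p3, so they are equivalent.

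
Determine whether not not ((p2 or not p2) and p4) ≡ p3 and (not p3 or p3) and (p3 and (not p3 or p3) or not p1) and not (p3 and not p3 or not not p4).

No

E1: not not ((p2 or not p2) and p4)
    = (p2 or not p2) and p4   (double negation)
    = p4   (complement / identity)
E2: p3 and (not p3 or p3) and (p3 and (not p3 or p3) or not p1) and not (p3 and not p3 or not not p4)
    = p3 and (not p3 or p3) and (p3 and (not p3 or p3) or not p1) and not not not p4   (complement / identity)
    = p3 and (not p3 or p3) and not not not p4   (absorption)
    = p3 and not not not p4   (complement / identity)
    = p3 and not p4   (double negation)
These differ: at p1=0, p2=0, p3=0, p4=1, E1 = 1 but E2 = 0.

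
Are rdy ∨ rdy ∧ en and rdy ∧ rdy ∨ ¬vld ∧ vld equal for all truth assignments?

Yes

E1: rdy ∨ rdy ∧ en
    = rdy   [absorption]
E2: rdy ∧ rdy ∨ ¬vld ∧ vld
    = rdy ∧ rdy   [complement / identity]
    = rdy   [idempotence]
Both reduce to rdy, so they are equivalent.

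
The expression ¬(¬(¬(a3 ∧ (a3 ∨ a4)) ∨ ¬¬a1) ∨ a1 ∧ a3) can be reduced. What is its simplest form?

¬a3

¬(¬(¬(a3 ∧ (a3 ∨ a4)) ∨ ¬¬a1) ∨ a1 ∧ a3)
= ¬(a3 ∧ (a3 ∨ a4) ∧ ¬a1 ∨ a1 ∧ a3)   — De Morgan
= ¬(a3 ∧ ¬a1 ∨ a1 ∧ a3)   — absorption
= ¬a3   — distribution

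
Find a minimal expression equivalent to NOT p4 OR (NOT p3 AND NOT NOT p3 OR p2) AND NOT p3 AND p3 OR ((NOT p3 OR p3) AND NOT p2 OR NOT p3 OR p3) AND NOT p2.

NOT p4 OR NOT p2

NOT p4 OR (NOT p3 AND NOT NOT p3 OR p2) AND NOT p3 AND p3 OR ((NOT p3 OR p3) AND NOT p2 OR NOT p3 OR p3) AND NOT p2
= NOT p4 OR (NOT p3 AND p3 OR p2) AND NOT p3 AND p3 OR ((NOT p3 OR p3) AND NOT p2 OR NOT p3 OR p3) AND NOT p2   [double negation]
= NOT p4 OR (NOT p3 AND p3 OR p2) AND NOT p3 AND p3 OR (NOT p3 OR p3) AND NOT p2   [absorption]
= NOT p4 OR (NOT p3 AND p3 OR p2) AND NOT p3 AND p3 OR NOT p2   [complement / identity]
= NOT p4 OR NOT p3 AND p3 OR NOT p2   [absorption]
= NOT p4 OR NOT p2   [complement / identity]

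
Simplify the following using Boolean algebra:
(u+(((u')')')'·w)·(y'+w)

u·(y'+w)

(u+(((u')')')'·w)·(y'+w)
= (u+(u')'·w)·(y'+w)   (double negation)
= (u+u·w)·(y'+w)   (double negation)
= u·(y'+w)   (absorption)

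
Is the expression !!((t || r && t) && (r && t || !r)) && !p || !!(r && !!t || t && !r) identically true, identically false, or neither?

!!((t || r && t) && (r && t || !r)) && !p || !!(r && !!t || t && !r)
= !!(r && t || t && !r) && !p || !!(r && !!t || t && !r)   [distribution]
= !!(r && t || t && !r) && !p || !!(r && t || t && !r)   [double negation]
= !!(r && t || t && !r)   [absorption]
= !!t   [distribution]
= t   [double negation]
This depends on t, so it is not a constant.

neither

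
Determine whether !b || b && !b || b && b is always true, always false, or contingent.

always true

!b || b && !b || b && b
= !b || b   [distribution]
= true   [complement]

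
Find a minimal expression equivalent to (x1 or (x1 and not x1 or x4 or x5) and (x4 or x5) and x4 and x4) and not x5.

(x1 or x4) and not x5

(x1 or (x1 and not x1 or x4 or x5) and (x4 or x5) and x4 and x4) and not x5
= (x1 or (x4 or x5) and (x4 or x5) and x4 and x4) and not x5   [complement / identity]
= (x1 or (x4 or x5) and x4 and x4) and not x5   [absorption]
= (x1 or (x4 or x5) and x4) and not x5   [idempotence]
= (x1 or x4) and not x5   [absorption]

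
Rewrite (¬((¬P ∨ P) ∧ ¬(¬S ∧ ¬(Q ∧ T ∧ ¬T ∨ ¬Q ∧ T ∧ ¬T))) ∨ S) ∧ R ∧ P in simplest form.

R ∧ P

(¬((¬P ∨ P) ∧ ¬(¬S ∧ ¬(Q ∧ T ∧ ¬T ∨ ¬Q ∧ T ∧ ¬T))) ∨ S) ∧ R ∧ P
= (¬((¬P ∨ P) ∧ ¬(¬S ∧ ¬(T ∧ ¬T))) ∨ S) ∧ R ∧ P   (distribution)
= (¬((¬P ∨ P) ∧ (S ∨ T ∧ ¬T)) ∨ S) ∧ R ∧ P   (De Morgan)
= (¬((¬P ∨ P) ∧ S) ∨ S) ∧ R ∧ P   (complement / identity)
= (¬S ∨ S) ∧ R ∧ P   (complement / identity)
= R ∧ P   (complement / identity)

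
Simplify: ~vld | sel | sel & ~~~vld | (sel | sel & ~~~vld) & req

~vld | sel

~vld | sel | sel & ~~~vld | (sel | sel & ~~~vld) & req
= ~vld | sel | sel & ~~~vld | (sel | sel & ~vld) & req   [double negation]
= ~vld | sel | sel & ~vld | (sel | sel & ~vld) & req   [double negation]
= ~vld | sel | sel & ~vld   [absorption]
= ~vld | sel   [absorption]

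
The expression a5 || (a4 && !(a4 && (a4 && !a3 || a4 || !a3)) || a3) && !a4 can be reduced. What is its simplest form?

a5 || (a4 && !(a4 && (a4 && !a3 || a4 || !a3)) || a3) && !a4
= a5 || (a4 && !(a4 && (a4 || !a3)) || a3) && !a4   (absorption)
= a5 || (a4 && !a4 || a3) && !a4   (absorption)
= a5 || a3 && !a4   (complement / identity)

a5 || a3 && !a4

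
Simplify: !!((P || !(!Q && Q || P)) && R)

R

!!((P || !(!Q && Q || P)) && R)
= !!((P || !P) && R)   [complement / identity]
= (P || !P) && R   [double negation]
= R   [complement / identity]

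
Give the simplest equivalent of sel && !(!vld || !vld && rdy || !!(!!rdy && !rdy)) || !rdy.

sel && vld || !rdy

sel && !(!vld || !vld && rdy || !!(!!rdy && !rdy)) || !rdy
= sel && !(!vld || !!(!!rdy && !rdy)) || !rdy
= sel && !(!vld || !(!rdy || rdy)) || !rdy
= sel && vld && (!rdy || rdy) || !rdy
= sel && vld || !rdy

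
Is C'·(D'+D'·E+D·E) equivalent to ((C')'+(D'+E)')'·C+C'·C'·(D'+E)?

E1: C'·(D'+D'·E+D·E)
    = C'·(D'+E)   [distribution]
E2: ((C')'+(D'+E)')'·C+C'·C'·(D'+E)
    = C'·(D'+E)·C+C'·C'·(D'+E)   [De Morgan]
    = C'·(D'+E)   [distribution]
Both reduce to C'·(D'+E), so they are equivalent.

Yes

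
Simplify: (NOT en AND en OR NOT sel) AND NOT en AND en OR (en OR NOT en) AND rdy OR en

(NOT en AND en OR NOT sel) AND NOT en AND en OR (en OR NOT en) AND rdy OR en
= NOT en AND en OR (en OR NOT en) AND rdy OR en   [absorption]
= (en OR NOT en) AND rdy OR en   [complement / identity]
= rdy OR en   [complement / identity]

rdy OR en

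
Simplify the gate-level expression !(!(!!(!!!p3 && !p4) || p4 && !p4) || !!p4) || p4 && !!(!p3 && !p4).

!p3 && !p4

!(!(!!(!!!p3 && !p4) || p4 && !p4) || !!p4) || p4 && !!(!p3 && !p4)
= !(!!!(!!!p3 && !p4) || !!p4) || p4 && !!(!p3 && !p4)   (complement / identity)
= !!(!!!p3 && !p4) && !p4 || p4 && !!(!p3 && !p4)   (De Morgan)
= !!(!p3 && !p4) && !p4 || p4 && !!(!p3 && !p4)   (double negation)
= !!(!p3 && !p4)   (distribution)
= !p3 && !p4   (double negation)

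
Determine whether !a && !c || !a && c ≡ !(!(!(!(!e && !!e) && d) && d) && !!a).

E1: !a && !c || !a && c
    = !a
E2: !(!(!(!(!e && !!e) && d) && d) && !!a)
    = !(!(!((e || !e) && d) && d) && !!a)
    = !((e || !e) && d) && d || !a
    = !d && d || !a
    = !a
Both reduce to !a, so they are equivalent.

Yes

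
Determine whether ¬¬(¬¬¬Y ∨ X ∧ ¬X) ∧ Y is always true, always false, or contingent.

always false

¬¬(¬¬¬Y ∨ X ∧ ¬X) ∧ Y
= ¬¬¬¬¬Y ∧ Y
= ¬¬¬Y ∧ Y
= ¬Y ∧ Y
= False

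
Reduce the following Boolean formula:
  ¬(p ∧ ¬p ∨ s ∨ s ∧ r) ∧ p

¬(p ∧ ¬p ∨ s ∨ s ∧ r) ∧ p
= ¬(s ∨ s ∧ r) ∧ p   — complement / identity
= ¬s ∧ p   — absorption

¬s ∧ p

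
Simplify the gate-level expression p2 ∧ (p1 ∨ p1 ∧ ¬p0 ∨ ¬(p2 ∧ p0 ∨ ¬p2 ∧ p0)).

p2 ∧ (p1 ∨ ¬p0)

p2 ∧ (p1 ∨ p1 ∧ ¬p0 ∨ ¬(p2 ∧ p0 ∨ ¬p2 ∧ p0))
= p2 ∧ (p1 ∨ ¬(p2 ∧ p0 ∨ ¬p2 ∧ p0))   [absorption]
= p2 ∧ (p1 ∨ ¬p0)   [distribution]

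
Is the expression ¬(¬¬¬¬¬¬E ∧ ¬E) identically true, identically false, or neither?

identically true

¬(¬¬¬¬¬¬E ∧ ¬E)
= ¬(¬¬¬¬E ∧ ¬E)   (double negation)
= ¬(¬¬E ∧ ¬E)   (double negation)
= ¬E ∨ E   (De Morgan)
= True   (complement)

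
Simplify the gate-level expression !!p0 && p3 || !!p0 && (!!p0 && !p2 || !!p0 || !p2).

!!p0 && p3 || !!p0 && (!!p0 && !p2 || !!p0 || !p2)
= !!p0 && p3 || !!p0 && (!!p0 || !p2)   [absorption]
= !!p0 && p3 || !!p0   [absorption]
= !!p0   [absorption]
= p0   [double negation]

p0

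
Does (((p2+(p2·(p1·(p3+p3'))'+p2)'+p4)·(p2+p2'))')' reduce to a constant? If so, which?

(((p2+(p2·(p1·(p3+p3'))'+p2)'+p4)·(p2+p2'))')'
= (((p2+(p2·p1'+p2)'+p4)·(p2+p2'))')'   [complement / identity]
= (((p2+p2'+p4)·(p2+p2'))')'   [absorption]
= (p2+p2'+p4)·(p2+p2')   [double negation]
= p2+p2'   [absorption]
= 1   [complement]

yes, True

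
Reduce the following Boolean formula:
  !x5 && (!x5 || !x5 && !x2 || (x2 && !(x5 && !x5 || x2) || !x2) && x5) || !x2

!x5 || !x2

!x5 && (!x5 || !x5 && !x2 || (x2 && !(x5 && !x5 || x2) || !x2) && x5) || !x2
= !x5 && (!x5 || !x5 && !x2 || (x2 && !x2 || !x2) && x5) || !x2   [complement / identity]
= !x5 && (!x5 || !x5 && !x2 || !x2 && x5) || !x2   [complement / identity]
= !x5 && (!x5 || !x2) || !x2   [distribution]
= !x5 || !x2   [absorption]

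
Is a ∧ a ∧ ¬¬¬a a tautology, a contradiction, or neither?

contradiction

a ∧ a ∧ ¬¬¬a
= a ∧ a ∧ ¬a   (double negation)
= a ∧ ¬a   (idempotence)
= False   (complement)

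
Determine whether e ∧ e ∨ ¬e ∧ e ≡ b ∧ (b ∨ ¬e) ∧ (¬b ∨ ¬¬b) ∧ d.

No

E1: e ∧ e ∨ ¬e ∧ e
    = e   (distribution)
E2: b ∧ (b ∨ ¬e) ∧ (¬b ∨ ¬¬b) ∧ d
    = b ∧ (b ∨ ¬e) ∧ (¬b ∨ b) ∧ d   (double negation)
    = b ∧ (b ∨ ¬e) ∧ d   (complement / identity)
    = b ∧ d   (absorption)
These differ: at b=0, d=0, e=1, E1 = 1 but E2 = 0.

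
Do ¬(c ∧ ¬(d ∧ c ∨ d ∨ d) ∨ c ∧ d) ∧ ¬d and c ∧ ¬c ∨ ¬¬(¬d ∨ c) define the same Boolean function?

No

E1: ¬(c ∧ ¬(d ∧ c ∨ d ∨ d) ∨ c ∧ d) ∧ ¬d
    = ¬(c ∧ ¬(d ∨ d) ∨ c ∧ d) ∧ ¬d   [absorption]
    = ¬(c ∧ ¬d ∨ c ∧ d) ∧ ¬d   [idempotence]
    = ¬c ∧ ¬d   [distribution]
E2: c ∧ ¬c ∨ ¬¬(¬d ∨ c)
    = ¬¬(¬d ∨ c)   [complement / identity]
    = ¬d ∨ c   [double negation]
These differ: at c=1, d=0, E1 = 0 but E2 = 1.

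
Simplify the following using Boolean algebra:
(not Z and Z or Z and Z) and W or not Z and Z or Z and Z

Z

(not Z and Z or Z and Z) and W or not Z and Z or Z and Z
= not Z and Z or Z and Z   — absorption
= Z   — distribution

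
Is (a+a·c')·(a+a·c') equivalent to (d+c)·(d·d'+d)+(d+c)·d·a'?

E1: (a+a·c')·(a+a·c')
    = a+a·c'
    = a
E2: (d+c)·(d·d'+d)+(d+c)·d·a'
    = (d+c)·d+(d+c)·d·a'
    = (d+c)·d
    = d
These differ: at a=1, c=0, d=0, E1 = 1 but E2 = 0.

No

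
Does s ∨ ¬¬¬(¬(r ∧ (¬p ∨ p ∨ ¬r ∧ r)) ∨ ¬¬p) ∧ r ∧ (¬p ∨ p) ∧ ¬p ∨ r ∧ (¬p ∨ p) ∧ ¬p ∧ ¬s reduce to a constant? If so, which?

no

s ∨ ¬¬¬(¬(r ∧ (¬p ∨ p ∨ ¬r ∧ r)) ∨ ¬¬p) ∧ r ∧ (¬p ∨ p) ∧ ¬p ∨ r ∧ (¬p ∨ p) ∧ ¬p ∧ ¬s
= s ∨ ¬¬¬(¬(r ∧ (¬p ∨ p)) ∨ ¬¬p) ∧ r ∧ (¬p ∨ p) ∧ ¬p ∨ r ∧ (¬p ∨ p) ∧ ¬p ∧ ¬s
= s ∨ ¬¬(r ∧ (¬p ∨ p) ∧ ¬p) ∧ r ∧ (¬p ∨ p) ∧ ¬p ∨ r ∧ (¬p ∨ p) ∧ ¬p ∧ ¬s
= s ∨ (¬¬(r ∧ (¬p ∨ p) ∧ ¬p) ∨ ¬s) ∧ r ∧ (¬p ∨ p) ∧ ¬p
= s ∨ (r ∧ (¬p ∨ p) ∧ ¬p ∨ ¬s) ∧ r ∧ (¬p ∨ p) ∧ ¬p
= s ∨ r ∧ (¬p ∨ p) ∧ ¬p
= s ∨ r ∧ ¬p
This depends on p, r, s, so it is not a constant.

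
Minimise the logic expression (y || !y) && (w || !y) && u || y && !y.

(y || !y) && (w || !y) && u || y && !y
= (w || !y) && u || y && !y
= (w || !y) && u

(w || !y) && u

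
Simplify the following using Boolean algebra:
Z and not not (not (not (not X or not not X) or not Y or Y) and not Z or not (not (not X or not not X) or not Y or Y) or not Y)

Z and not not (not (not (not X or not not X) or not Y or Y) and not Z or not (not (not X or not not X) or not Y or Y) or not Y)
= Z and not not (not (not (not X or not not X) or not Y or Y) or not Y)   — absorption
= Z and not not (not (X and not X or not Y or Y) or not Y)   — De Morgan
= Z and not not (not (not Y or Y) or not Y)   — complement / identity
= Z and not ((not Y or Y) and Y)   — De Morgan
= Z and not Y   — complement / identity

Z and not Y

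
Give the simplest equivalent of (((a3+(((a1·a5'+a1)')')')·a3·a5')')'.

(((a3+(((a1·a5'+a1)')')')·a3·a5')')'
= (((a3+(a1·a5'+a1)')·a3·a5')')'   — double negation
= (((a3+a1')·a3·a5')')'   — absorption
= ((a3·a5')')'   — absorption
= a3·a5'   — double negation

a3·a5'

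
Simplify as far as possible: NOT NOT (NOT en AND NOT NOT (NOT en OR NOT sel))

NOT en

NOT NOT (NOT en AND NOT NOT (NOT en OR NOT sel))
= NOT NOT (NOT en AND NOT (en AND sel))
= NOT (en OR en AND sel)
= NOT en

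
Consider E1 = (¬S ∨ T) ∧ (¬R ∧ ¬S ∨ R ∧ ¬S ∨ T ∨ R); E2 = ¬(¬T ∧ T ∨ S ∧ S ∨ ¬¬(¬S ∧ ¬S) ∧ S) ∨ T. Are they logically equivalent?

E1: (¬S ∨ T) ∧ (¬R ∧ ¬S ∨ R ∧ ¬S ∨ T ∨ R)
    = (¬S ∨ T) ∧ (¬S ∨ T ∨ R)
    = ¬S ∨ T
E2: ¬(¬T ∧ T ∨ S ∧ S ∨ ¬¬(¬S ∧ ¬S) ∧ S) ∨ T
    = ¬(¬T ∧ T ∨ S ∧ S ∨ ¬(S ∨ S) ∧ S) ∨ T
    = ¬(S ∧ S ∨ ¬(S ∨ S) ∧ S) ∨ T
    = ¬(S ∧ S ∨ ¬S ∧ S) ∨ T
    = ¬S ∨ T
Both reduce to ¬S ∨ T, so they are equivalent.

Yes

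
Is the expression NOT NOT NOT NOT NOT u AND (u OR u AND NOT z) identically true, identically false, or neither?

NOT NOT NOT NOT NOT u AND (u OR u AND NOT z)
= NOT NOT NOT NOT NOT u AND u   (absorption)
= NOT NOT NOT u AND u   (double negation)
= NOT u AND u   (double negation)
= FALSE   (complement)

identically false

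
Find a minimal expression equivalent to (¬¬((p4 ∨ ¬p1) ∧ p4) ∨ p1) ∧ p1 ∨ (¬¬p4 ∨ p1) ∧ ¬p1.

(¬¬((p4 ∨ ¬p1) ∧ p4) ∨ p1) ∧ p1 ∨ (¬¬p4 ∨ p1) ∧ ¬p1
= (¬¬p4 ∨ p1) ∧ p1 ∨ (¬¬p4 ∨ p1) ∧ ¬p1   [absorption]
= ¬¬p4 ∨ p1   [distribution]
= p4 ∨ p1   [double negation]

p4 ∨ p1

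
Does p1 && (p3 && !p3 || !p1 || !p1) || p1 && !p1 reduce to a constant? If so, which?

p1 && (p3 && !p3 || !p1 || !p1) || p1 && !p1
= p1 && (!p1 || !p1) || p1 && !p1   — complement / identity
= p1 && !p1 || p1 && !p1   — idempotence
= p1 && !p1   — idempotence
= false   — complement

yes, False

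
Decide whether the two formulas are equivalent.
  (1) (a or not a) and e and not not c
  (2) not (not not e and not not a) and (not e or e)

E1: (a or not a) and e and not not c
    = (a or not a) and e and c
    = e and c
E2: not (not not e and not not a) and (not e or e)
    = (not e or not a) and (not e or e)
    = not e or not a
These differ: at a=0, c=0, e=0, E1 = 0 but E2 = 1.

No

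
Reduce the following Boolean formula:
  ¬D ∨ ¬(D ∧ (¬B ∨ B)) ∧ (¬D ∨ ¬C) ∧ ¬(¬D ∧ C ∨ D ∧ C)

¬D

¬D ∨ ¬(D ∧ (¬B ∨ B)) ∧ (¬D ∨ ¬C) ∧ ¬(¬D ∧ C ∨ D ∧ C)
= ¬D ∨ ¬(D ∧ (¬B ∨ B)) ∧ (¬D ∨ ¬C) ∧ ¬C   — distribution
= ¬D ∨ ¬D ∧ (¬D ∨ ¬C) ∧ ¬C   — complement / identity
= ¬D ∨ ¬D ∧ ¬C   — absorption
= ¬D   — absorption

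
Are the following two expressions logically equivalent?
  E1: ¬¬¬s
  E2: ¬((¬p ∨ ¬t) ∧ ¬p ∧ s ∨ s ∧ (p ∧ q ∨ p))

Yes

E1: ¬¬¬s
    = ¬s   [double negation]
E2: ¬((¬p ∨ ¬t) ∧ ¬p ∧ s ∨ s ∧ (p ∧ q ∨ p))
    = ¬((¬p ∨ ¬t) ∧ ¬p ∧ s ∨ s ∧ p)   [absorption]
    = ¬(¬p ∧ s ∨ s ∧ p)   [absorption]
    = ¬((¬p ∨ p) ∧ s)   [distribution]
    = ¬s   [complement / identity]
Both reduce to ¬s, so they are equivalent.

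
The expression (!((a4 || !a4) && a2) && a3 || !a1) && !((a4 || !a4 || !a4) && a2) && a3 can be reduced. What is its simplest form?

!a2 && a3

(!((a4 || !a4) && a2) && a3 || !a1) && !((a4 || !a4 || !a4) && a2) && a3
= (!((a4 || !a4) && a2) && a3 || !a1) && !((a4 || !a4) && a2) && a3
= !((a4 || !a4) && a2) && a3
= !a2 && a3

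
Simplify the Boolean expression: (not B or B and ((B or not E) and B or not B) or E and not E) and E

E

(not B or B and ((B or not E) and B or not B) or E and not E) and E
= (not B or B and (B or not B) or E and not E) and E   (absorption)
= (not B or B or E and not E) and E   (complement / identity)
= (not B or B) and E   (complement / identity)
= E   (complement / identity)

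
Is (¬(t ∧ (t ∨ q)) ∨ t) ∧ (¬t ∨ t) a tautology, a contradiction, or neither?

tautology

(¬(t ∧ (t ∨ q)) ∨ t) ∧ (¬t ∨ t)
= (¬t ∨ t) ∧ (¬t ∨ t)   (absorption)
= ¬t ∨ t   (idempotence)
= True   (complement)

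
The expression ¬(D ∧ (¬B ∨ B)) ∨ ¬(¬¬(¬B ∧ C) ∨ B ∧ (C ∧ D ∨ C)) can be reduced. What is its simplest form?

¬(D ∧ (¬B ∨ B)) ∨ ¬(¬¬(¬B ∧ C) ∨ B ∧ (C ∧ D ∨ C))
= ¬(D ∧ (¬B ∨ B)) ∨ ¬(¬¬(¬B ∧ C) ∨ B ∧ C)   — absorption
= ¬(D ∧ (¬B ∨ B)) ∨ ¬(¬B ∧ C ∨ B ∧ C)   — double negation
= ¬D ∨ ¬(¬B ∧ C ∨ B ∧ C)   — complement / identity
= ¬D ∨ ¬C   — distribution

¬D ∨ ¬C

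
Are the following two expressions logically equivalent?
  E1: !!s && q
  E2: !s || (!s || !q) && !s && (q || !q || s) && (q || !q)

No

E1: !!s && q
    = s && q   (double negation)
E2: !s || (!s || !q) && !s && (q || !q || s) && (q || !q)
    = !s || (!s || !q) && !s && (q || !q)   (absorption)
    = !s || !s && (q || !q)   (absorption)
    = !s || !s   (complement / identity)
    = !s   (idempotence)
These differ: at q=0, s=0, E1 = 0 but E2 = 1.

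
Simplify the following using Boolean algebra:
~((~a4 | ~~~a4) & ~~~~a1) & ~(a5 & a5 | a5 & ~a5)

~((~a4 | ~~~a4) & ~~~~a1) & ~(a5 & a5 | a5 & ~a5)
= ~((~a4 | ~~~a4) & ~~~~a1) & ~a5   (distribution)
= ~((~a4 | ~a4) & ~~~~a1) & ~a5   (double negation)
= ~((~a4 | ~a4) & ~~a1) & ~a5   (double negation)
= ~(~a4 & ~~a1) & ~a5   (idempotence)
= (a4 | ~a1) & ~a5   (De Morgan)

(a4 | ~a1) & ~a5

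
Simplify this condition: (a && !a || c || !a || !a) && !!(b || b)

(c || !a) && b

(a && !a || c || !a || !a) && !!(b || b)
= (c || !a || !a) && !!(b || b)   [complement / identity]
= (c || !a) && !!(b || b)   [idempotence]
= (c || !a) && !!b   [idempotence]
= (c || !a) && b   [double negation]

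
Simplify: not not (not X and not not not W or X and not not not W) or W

not not (not X and not not not W or X and not not not W) or W
= not not not not not W or W   (distribution)
= not not not W or W   (double negation)
= not W or W   (double negation)
= True   (complement)

True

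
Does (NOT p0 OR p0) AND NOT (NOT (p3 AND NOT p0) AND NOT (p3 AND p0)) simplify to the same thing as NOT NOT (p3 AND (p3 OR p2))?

Yes

E1: (NOT p0 OR p0) AND NOT (NOT (p3 AND NOT p0) AND NOT (p3 AND p0))
    = (NOT p0 OR p0) AND (p3 AND NOT p0 OR p3 AND p0)   — De Morgan
    = (NOT p0 OR p0) AND p3   — distribution
    = p3   — complement / identity
E2: NOT NOT (p3 AND (p3 OR p2))
    = NOT NOT p3   — absorption
    = p3   — double negation
Both reduce to p3, so they are equivalent.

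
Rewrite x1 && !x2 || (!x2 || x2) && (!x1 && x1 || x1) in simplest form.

x1

x1 && !x2 || (!x2 || x2) && (!x1 && x1 || x1)
= x1 && !x2 || !x1 && x1 || x1   — complement / identity
= x1 && !x2 || x1   — complement / identity
= x1   — absorption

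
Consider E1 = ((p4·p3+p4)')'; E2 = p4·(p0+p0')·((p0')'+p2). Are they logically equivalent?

No

E1: ((p4·p3+p4)')'
    = p4·p3+p4   — double negation
    = p4   — absorption
E2: p4·(p0+p0')·((p0')'+p2)
    = p4·(p0+p0')·(p0+p2)   — double negation
    = p4·(p0+p2)   — complement / identity
These differ: at p0=0, p2=0, p3=0, p4=1, E1 = 1 but E2 = 0.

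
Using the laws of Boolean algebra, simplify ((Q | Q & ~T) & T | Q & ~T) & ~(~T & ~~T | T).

Q & ~T

((Q | Q & ~T) & T | Q & ~T) & ~(~T & ~~T | T)
= (Q & T | Q & ~T) & ~(~T & ~~T | T)   (absorption)
= (Q & T | Q & ~T) & ~(~T & T | T)   (double negation)
= (Q & T | Q & ~T) & ~T   (complement / identity)
= Q & ~T   (distribution)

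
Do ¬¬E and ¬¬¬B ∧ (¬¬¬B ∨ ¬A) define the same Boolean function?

No

E1: ¬¬E
    = E   [double negation]
E2: ¬¬¬B ∧ (¬¬¬B ∨ ¬A)
    = ¬¬¬B   [absorption]
    = ¬B   [double negation]
These differ: at A=0, B=0, E=0, E1 = 0 but E2 = 1.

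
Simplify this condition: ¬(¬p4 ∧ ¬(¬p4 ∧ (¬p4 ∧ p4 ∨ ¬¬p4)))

p4

¬(¬p4 ∧ ¬(¬p4 ∧ (¬p4 ∧ p4 ∨ ¬¬p4)))
= ¬(¬p4 ∧ ¬(¬p4 ∧ ¬¬p4))   — complement / identity
= ¬(¬p4 ∧ (p4 ∨ ¬p4))   — De Morgan
= ¬¬p4   — complement / identity
= p4   — double negation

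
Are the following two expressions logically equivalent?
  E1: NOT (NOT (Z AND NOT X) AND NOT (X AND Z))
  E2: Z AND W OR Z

Yes

E1: NOT (NOT (Z AND NOT X) AND NOT (X AND Z))
    = Z AND NOT X OR X AND Z   [De Morgan]
    = Z   [distribution]
E2: Z AND W OR Z
    = Z   [absorption]
Both reduce to Z, so they are equivalent.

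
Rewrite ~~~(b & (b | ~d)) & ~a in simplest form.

~b & ~a

~~~(b & (b | ~d)) & ~a
= ~~~b & ~a
= ~b & ~a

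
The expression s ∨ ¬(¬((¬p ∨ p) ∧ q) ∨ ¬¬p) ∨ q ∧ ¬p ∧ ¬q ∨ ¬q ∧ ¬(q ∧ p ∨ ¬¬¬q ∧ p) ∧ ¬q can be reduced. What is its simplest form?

s ∨ ¬p

s ∨ ¬(¬((¬p ∨ p) ∧ q) ∨ ¬¬p) ∨ q ∧ ¬p ∧ ¬q ∨ ¬q ∧ ¬(q ∧ p ∨ ¬¬¬q ∧ p) ∧ ¬q
= s ∨ ¬(¬((¬p ∨ p) ∧ q) ∨ ¬¬p) ∨ q ∧ ¬p ∧ ¬q ∨ ¬q ∧ ¬(q ∧ p ∨ ¬q ∧ p) ∧ ¬q   [double negation]
= s ∨ ¬(¬q ∨ ¬¬p) ∨ q ∧ ¬p ∧ ¬q ∨ ¬q ∧ ¬(q ∧ p ∨ ¬q ∧ p) ∧ ¬q   [complement / identity]
= s ∨ ¬(¬q ∨ ¬¬p) ∨ q ∧ ¬p ∧ ¬q ∨ ¬q ∧ ¬p ∧ ¬q   [distribution]
= s ∨ ¬(¬q ∨ ¬¬p) ∨ ¬p ∧ ¬q   [distribution]
= s ∨ q ∧ ¬p ∨ ¬p ∧ ¬q   [De Morgan]
= s ∨ ¬p   [distribution]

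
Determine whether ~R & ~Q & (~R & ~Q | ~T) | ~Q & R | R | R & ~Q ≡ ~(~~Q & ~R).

E1: ~R & ~Q & (~R & ~Q | ~T) | ~Q & R | R | R & ~Q
    = ~R & ~Q | ~Q & R | R | R & ~Q
    = ~Q | R | R & ~Q
    = ~Q | R
E2: ~(~~Q & ~R)
    = ~Q | R
Both reduce to ~Q | R, so they are equivalent.

Yes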